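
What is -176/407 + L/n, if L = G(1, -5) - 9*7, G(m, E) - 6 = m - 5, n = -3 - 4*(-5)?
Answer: -2529/629 ≈ -4.0207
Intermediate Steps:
n = 17 (n = -3 + 20 = 17)
G(m, E) = 1 + m (G(m, E) = 6 + (m - 5) = 6 + (-5 + m) = 1 + m)
L = -61 (L = (1 + 1) - 9*7 = 2 - 63 = -61)
-176/407 + L/n = -176/407 - 61/17 = -176*1/407 - 61*1/17 = -16/37 - 61/17 = -2529/629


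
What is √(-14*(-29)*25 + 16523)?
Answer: √26673 ≈ 163.32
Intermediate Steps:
√(-14*(-29)*25 + 16523) = √(406*25 + 16523) = √(10150 + 16523) = √26673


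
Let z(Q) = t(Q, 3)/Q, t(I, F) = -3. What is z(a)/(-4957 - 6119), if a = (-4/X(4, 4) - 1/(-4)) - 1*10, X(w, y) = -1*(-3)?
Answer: -3/122759 ≈ -2.4438e-5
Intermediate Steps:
X(w, y) = 3
a = -133/12 (a = (-4/3 - 1/(-4)) - 1*10 = (-4*⅓ - 1*(-¼)) - 10 = (-4/3 + ¼) - 10 = -13/12 - 10 = -133/12 ≈ -11.083)
z(Q) = -3/Q
z(a)/(-4957 - 6119) = (-3/(-133/12))/(-4957 - 6119) = (-3*(-12/133))/(-11076) = -1/11076*36/133 = -3/122759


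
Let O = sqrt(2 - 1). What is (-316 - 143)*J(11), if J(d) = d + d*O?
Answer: -10098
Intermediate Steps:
O = 1 (O = sqrt(1) = 1)
J(d) = 2*d (J(d) = d + d*1 = d + d = 2*d)
(-316 - 143)*J(11) = (-316 - 143)*(2*11) = -459*22 = -10098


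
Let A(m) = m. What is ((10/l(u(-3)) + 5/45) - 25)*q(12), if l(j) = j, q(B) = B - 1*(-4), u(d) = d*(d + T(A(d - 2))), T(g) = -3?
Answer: -1168/3 ≈ -389.33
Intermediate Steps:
u(d) = d*(-3 + d) (u(d) = d*(d - 3) = d*(-3 + d))
q(B) = 4 + B (q(B) = B + 4 = 4 + B)
((10/l(u(-3)) + 5/45) - 25)*q(12) = ((10/((-3*(-3 - 3))) + 5/45) - 25)*(4 + 12) = ((10/((-3*(-6))) + 5*(1/45)) - 25)*16 = ((10/18 + ⅑) - 25)*16 = ((10*(1/18) + ⅑) - 25)*16 = ((5/9 + ⅑) - 25)*16 = (⅔ - 25)*16 = -73/3*16 = -1168/3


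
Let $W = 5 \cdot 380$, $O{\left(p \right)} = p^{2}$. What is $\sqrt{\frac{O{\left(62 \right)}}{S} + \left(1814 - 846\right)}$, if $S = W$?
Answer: $\frac{\sqrt{8754459}}{95} \approx 31.145$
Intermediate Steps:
$W = 1900$
$S = 1900$
$\sqrt{\frac{O{\left(62 \right)}}{S} + \left(1814 - 846\right)} = \sqrt{\frac{62^{2}}{1900} + \left(1814 - 846\right)} = \sqrt{3844 \cdot \frac{1}{1900} + 968} = \sqrt{\frac{961}{475} + 968} = \sqrt{\frac{460761}{475}} = \frac{\sqrt{8754459}}{95}$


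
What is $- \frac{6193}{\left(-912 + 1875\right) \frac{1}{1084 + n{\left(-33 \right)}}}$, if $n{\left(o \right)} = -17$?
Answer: $- \frac{6607931}{963} \approx -6861.8$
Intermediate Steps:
$- \frac{6193}{\left(-912 + 1875\right) \frac{1}{1084 + n{\left(-33 \right)}}} = - \frac{6193}{\left(-912 + 1875\right) \frac{1}{1084 - 17}} = - \frac{6193}{963 \cdot \frac{1}{1067}} = - \frac{6193}{\frac{963}{1067}} = \left(-6193\right) \frac{1067}{963} = - \frac{6607931}{963}$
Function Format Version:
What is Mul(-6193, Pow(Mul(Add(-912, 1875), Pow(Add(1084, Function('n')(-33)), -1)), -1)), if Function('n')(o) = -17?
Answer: Rational(-6607931, 963) ≈ -6861.8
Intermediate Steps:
Mul(-6193, Pow(Mul(Add(-912, 1875), Pow(Add(1084, Function('n')(-33)), -1)), -1)) = Mul(-6193, Pow(Mul(Add(-912, 1875), Pow(Add(1084, -17), -1)), -1)) = Mul(-6193, Pow(Mul(963, Pow(1067, -1)), -1)) = Mul(-6193, Pow(Mul(963, Rational(1, 1067)), -1)) = Mul(-6193, Pow(Rational(963, 1067), -1)) = Mul(-6193, Rational(1067, 963)) = Rational(-6607931, 963)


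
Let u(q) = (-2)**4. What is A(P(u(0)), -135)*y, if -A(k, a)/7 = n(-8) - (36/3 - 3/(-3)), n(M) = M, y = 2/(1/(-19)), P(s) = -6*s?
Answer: -5586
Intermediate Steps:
u(q) = 16
y = -38 (y = 2/(-1/19) = 2*(-19) = -38)
A(k, a) = 147 (A(k, a) = -7*(-8 - (36/3 - 3/(-3))) = -7*(-8 - (36*(1/3) - 3*(-1/3))) = -7*(-8 - (12 + 1)) = -7*(-8 - 1*13) = -7*(-8 - 13) = -7*(-21) = 147)
A(P(u(0)), -135)*y = 147*(-38) = -5586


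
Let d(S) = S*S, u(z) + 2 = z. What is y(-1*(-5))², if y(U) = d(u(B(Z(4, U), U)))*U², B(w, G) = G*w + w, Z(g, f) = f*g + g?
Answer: 254116810000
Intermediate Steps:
Z(g, f) = g + f*g
B(w, G) = w + G*w
u(z) = -2 + z
d(S) = S²
y(U) = U²*(-2 + (1 + U)*(4 + 4*U))² (y(U) = (-2 + (4*(1 + U))*(1 + U))²*U² = (-2 + (4 + 4*U)*(1 + U))²*U² = (-2 + (1 + U)*(4 + 4*U))²*U² = U²*(-2 + (1 + U)*(4 + 4*U))²)
y(-1*(-5))² = (4*(-1*(-5))²*(-1 + 2*(1 - 1*(-5))²)²)² = (4*5²*(-1 + 2*(1 + 5)²)²)² = (4*25*(-1 + 2*6²)²)² = (4*25*(-1 + 2*36)²)² = (4*25*(-1 + 72)²)² = (4*25*71²)² = (4*25*5041)² = 504100² = 254116810000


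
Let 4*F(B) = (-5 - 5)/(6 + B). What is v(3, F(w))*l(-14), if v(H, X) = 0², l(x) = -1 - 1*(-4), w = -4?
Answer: 0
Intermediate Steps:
F(B) = -5/(2*(6 + B)) (F(B) = ((-5 - 5)/(6 + B))/4 = (-10/(6 + B))/4 = -5/(2*(6 + B)))
l(x) = 3 (l(x) = -1 + 4 = 3)
v(H, X) = 0
v(3, F(w))*l(-14) = 0*3 = 0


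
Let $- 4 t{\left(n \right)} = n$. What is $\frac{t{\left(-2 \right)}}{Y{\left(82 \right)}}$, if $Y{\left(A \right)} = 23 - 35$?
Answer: $- \frac{1}{24} \approx -0.041667$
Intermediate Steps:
$t{\left(n \right)} = - \frac{n}{4}$
$Y{\left(A \right)} = -12$
$\frac{t{\left(-2 \right)}}{Y{\left(82 \right)}} = \frac{\left(- \frac{1}{4}\right) \left(-2\right)}{-12} = \frac{1}{2} \left(- \frac{1}{12}\right) = - \frac{1}{24}$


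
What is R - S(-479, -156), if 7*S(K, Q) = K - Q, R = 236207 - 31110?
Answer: 1436002/7 ≈ 2.0514e+5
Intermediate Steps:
R = 205097
S(K, Q) = -Q/7 + K/7 (S(K, Q) = (K - Q)/7 = -Q/7 + K/7)
R - S(-479, -156) = 205097 - (-⅐*(-156) + (⅐)*(-479)) = 205097 - (156/7 - 479/7) = 205097 - 1*(-323/7) = 205097 + 323/7 = 1436002/7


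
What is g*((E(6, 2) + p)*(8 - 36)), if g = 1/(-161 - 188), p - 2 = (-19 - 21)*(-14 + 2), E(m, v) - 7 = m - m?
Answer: 13692/349 ≈ 39.232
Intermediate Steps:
E(m, v) = 7 (E(m, v) = 7 + (m - m) = 7 + 0 = 7)
p = 482 (p = 2 + (-19 - 21)*(-14 + 2) = 2 - 40*(-12) = 2 + 480 = 482)
g = -1/349 (g = 1/(-349) = -1/349 ≈ -0.0028653)
g*((E(6, 2) + p)*(8 - 36)) = -(7 + 482)*(8 - 36)/349 = -489*(-28)/349 = -1/349*(-13692) = 13692/349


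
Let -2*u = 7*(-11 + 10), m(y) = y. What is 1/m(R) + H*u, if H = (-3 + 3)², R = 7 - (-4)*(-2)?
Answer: -1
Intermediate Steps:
R = -1 (R = 7 - 1*8 = 7 - 8 = -1)
u = 7/2 (u = -7*(-11 + 10)/2 = -7*(-1)/2 = -½*(-7) = 7/2 ≈ 3.5000)
H = 0 (H = 0² = 0)
1/m(R) + H*u = 1/(-1) + 0*(7/2) = -1 + 0 = -1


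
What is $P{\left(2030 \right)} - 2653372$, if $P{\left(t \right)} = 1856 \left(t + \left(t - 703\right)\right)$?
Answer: $3577220$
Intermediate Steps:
$P{\left(t \right)} = -1304768 + 3712 t$ ($P{\left(t \right)} = 1856 \left(t + \left(t - 703\right)\right) = 1856 \left(t + \left(-703 + t\right)\right) = 1856 \left(-703 + 2 t\right) = -1304768 + 3712 t$)
$P{\left(2030 \right)} - 2653372 = \left(-1304768 + 3712 \cdot 2030\right) - 2653372 = \left(-1304768 + 7535360\right) - 2653372 = 6230592 - 2653372 = 3577220$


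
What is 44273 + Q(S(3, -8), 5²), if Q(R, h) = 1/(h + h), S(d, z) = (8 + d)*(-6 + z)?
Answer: 2213651/50 ≈ 44273.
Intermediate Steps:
S(d, z) = (-6 + z)*(8 + d)
Q(R, h) = 1/(2*h)
44273 + Q(S(3, -8), 5²) = 44273 + 1/(2*(5²)) = 44273 + (½)/25 = 44273 + (½)*(1/25) = 44273 + 1/50 = 2213651/50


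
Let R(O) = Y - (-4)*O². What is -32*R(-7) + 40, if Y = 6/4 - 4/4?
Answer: -6248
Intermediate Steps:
Y = ½ (Y = 6*(¼) - 4*¼ = 3/2 - 1 = ½ ≈ 0.50000)
R(O) = ½ + 4*O² (R(O) = ½ - (-4)*O² = ½ + 4*O²)
-32*R(-7) + 40 = -32*(½ + 4*(-7)²) + 40 = -32*(½ + 4*49) + 40 = -32*(½ + 196) + 40 = -32*393/2 + 40 = -6288 + 40 = -6248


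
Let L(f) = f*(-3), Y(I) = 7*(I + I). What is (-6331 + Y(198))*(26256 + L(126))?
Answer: -92099802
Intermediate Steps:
Y(I) = 14*I (Y(I) = 7*(2*I) = 14*I)
L(f) = -3*f
(-6331 + Y(198))*(26256 + L(126)) = (-6331 + 14*198)*(26256 - 3*126) = (-6331 + 2772)*(26256 - 378) = -3559*25878 = -92099802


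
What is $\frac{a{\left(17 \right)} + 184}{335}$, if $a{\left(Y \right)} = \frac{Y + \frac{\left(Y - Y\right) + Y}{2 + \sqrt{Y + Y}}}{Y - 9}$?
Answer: $\frac{11159}{20100} + \frac{17 \sqrt{34}}{80400} \approx 0.55641$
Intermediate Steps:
$a{\left(Y \right)} = \frac{Y + \frac{Y}{2 + \sqrt{2} \sqrt{Y}}}{-9 + Y}$ ($a{\left(Y \right)} = \frac{Y + \frac{0 + Y}{2 + \sqrt{2 Y}}}{-9 + Y} = \frac{Y + \frac{Y}{2 + \sqrt{2} \sqrt{Y}}}{-9 + Y}$)
$\frac{a{\left(17 \right)} + 184}{335} = \frac{\frac{3 \cdot 17 + \sqrt{2} \cdot 17^{\frac{3}{2}}}{-18 + 2 \cdot 17 + \sqrt{2} \cdot 17^{\frac{3}{2}} - 9 \sqrt{2} \sqrt{17}} + 184}{335} = \frac{\frac{51 + \sqrt{2} \cdot 17 \sqrt{17}}{-18 + 34 + \sqrt{2} \cdot 17 \sqrt{17} - 9 \sqrt{34}} + 184}{335} = \frac{\frac{51 + 17 \sqrt{34}}{-18 + 34 + 17 \sqrt{34} - 9 \sqrt{34}} + 184}{335} = \frac{\frac{51 + 17 \sqrt{34}}{16 + 8 \sqrt{34}} + 184}{335} = \frac{184 + \frac{51 + 17 \sqrt{34}}{16 + 8 \sqrt{34}}}{335} = \frac{184}{335} + \frac{51 + 17 \sqrt{34}}{335 \left(16 + 8 \sqrt{34}\right)}$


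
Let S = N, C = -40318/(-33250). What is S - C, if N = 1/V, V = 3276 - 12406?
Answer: -1937561/1597750 ≈ -1.2127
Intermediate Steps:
V = -9130
C = 1061/875 (C = -40318*(-1/33250) = 1061/875 ≈ 1.2126)
N = -1/9130 (N = 1/(-9130) = -1/9130 ≈ -0.00010953)
S = -1/9130 ≈ -0.00010953
S - C = -1/9130 - 1*1061/875 = -1/9130 - 1061/875 = -1937561/1597750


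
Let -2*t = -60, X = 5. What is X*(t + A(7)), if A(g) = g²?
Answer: 395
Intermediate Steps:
t = 30 (t = -½*(-60) = 30)
X*(t + A(7)) = 5*(30 + 7²) = 5*(30 + 49) = 5*79 = 395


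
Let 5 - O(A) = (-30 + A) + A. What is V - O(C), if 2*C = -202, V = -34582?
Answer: -34819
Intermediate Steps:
C = -101 (C = (1/2)*(-202) = -101)
O(A) = 35 - 2*A (O(A) = 5 - ((-30 + A) + A) = 5 - (-30 + 2*A) = 5 + (30 - 2*A) = 35 - 2*A)
V - O(C) = -34582 - (35 - 2*(-101)) = -34582 - (35 + 202) = -34582 - 1*237 = -34582 - 237 = -34819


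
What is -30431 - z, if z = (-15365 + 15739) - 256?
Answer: -30549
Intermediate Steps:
z = 118 (z = 374 - 256 = 118)
-30431 - z = -30431 - 1*118 = -30431 - 118 = -30549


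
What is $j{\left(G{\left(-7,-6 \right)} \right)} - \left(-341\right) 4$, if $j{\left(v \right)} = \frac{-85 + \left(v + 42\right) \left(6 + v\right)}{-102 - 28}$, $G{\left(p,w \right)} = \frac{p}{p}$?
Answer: $\frac{88552}{65} \approx 1362.3$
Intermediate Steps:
$G{\left(p,w \right)} = 1$
$j{\left(v \right)} = \frac{17}{26} - \frac{\left(6 + v\right) \left(42 + v\right)}{130}$ ($j{\left(v \right)} = \frac{-85 + \left(42 + v\right) \left(6 + v\right)}{-130} = \left(-85 + \left(6 + v\right) \left(42 + v\right)\right) \left(- \frac{1}{130}\right) = \frac{17}{26} - \frac{\left(6 + v\right) \left(42 + v\right)}{130}$)
$j{\left(G{\left(-7,-6 \right)} \right)} - \left(-341\right) 4 = \left(- \frac{167}{130} - \frac{24}{65} - \frac{1^{2}}{130}\right) - \left(-341\right) 4 = \left(- \frac{167}{130} - \frac{24}{65} - \frac{1}{130}\right) - -1364 = \left(- \frac{167}{130} - \frac{24}{65} - \frac{1}{130}\right) + 1364 = - \frac{108}{65} + 1364 = \frac{88552}{65}$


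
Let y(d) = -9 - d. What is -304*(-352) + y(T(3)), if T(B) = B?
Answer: 106996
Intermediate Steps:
-304*(-352) + y(T(3)) = -304*(-352) + (-9 - 1*3) = 107008 + (-9 - 3) = 107008 - 12 = 106996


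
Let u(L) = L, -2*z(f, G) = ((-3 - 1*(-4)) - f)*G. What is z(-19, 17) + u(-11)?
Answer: -181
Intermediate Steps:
z(f, G) = -G*(1 - f)/2 (z(f, G) = -((-3 - 1*(-4)) - f)*G/2 = -((-3 + 4) - f)*G/2 = -(1 - f)*G/2 = -G*(1 - f)/2)
z(-19, 17) + u(-11) = (½)*17*(-1 - 19) - 11 = (½)*17*(-20) - 11 = -170 - 11 = -181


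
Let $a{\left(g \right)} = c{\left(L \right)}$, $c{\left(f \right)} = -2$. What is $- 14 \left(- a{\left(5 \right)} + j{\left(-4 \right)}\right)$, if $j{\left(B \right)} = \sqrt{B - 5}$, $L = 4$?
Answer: $-28 - 42 i \approx -28.0 - 42.0 i$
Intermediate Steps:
$a{\left(g \right)} = -2$
$j{\left(B \right)} = \sqrt{-5 + B}$
$- 14 \left(- a{\left(5 \right)} + j{\left(-4 \right)}\right) = - 14 \left(\left(-1\right) \left(-2\right) + \sqrt{-5 - 4}\right) = - 14 \left(2 + \sqrt{-9}\right) = - 14 \left(2 + 3 i\right) = -28 - 42 i$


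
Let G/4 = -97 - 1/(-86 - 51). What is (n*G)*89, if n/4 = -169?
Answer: 3197836928/137 ≈ 2.3342e+7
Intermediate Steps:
n = -676 (n = 4*(-169) = -676)
G = -53152/137 (G = 4*(-97 - 1/(-86 - 51)) = 4*(-97 - 1/(-137)) = 4*(-97 - 1*(-1/137)) = 4*(-97 + 1/137) = 4*(-13288/137) = -53152/137 ≈ -387.97)
(n*G)*89 = -676*(-53152/137)*89 = (35930752/137)*89 = 3197836928/137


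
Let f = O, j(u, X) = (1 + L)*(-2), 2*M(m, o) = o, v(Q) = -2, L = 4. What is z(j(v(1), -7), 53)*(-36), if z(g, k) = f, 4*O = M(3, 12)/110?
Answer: -27/55 ≈ -0.49091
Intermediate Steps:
M(m, o) = o/2
j(u, X) = -10 (j(u, X) = (1 + 4)*(-2) = 5*(-2) = -10)
O = 3/220 (O = (((½)*12)/110)/4 = (6*(1/110))/4 = (¼)*(3/55) = 3/220 ≈ 0.013636)
f = 3/220 ≈ 0.013636
z(g, k) = 3/220
z(j(v(1), -7), 53)*(-36) = (3/220)*(-36) = -27/55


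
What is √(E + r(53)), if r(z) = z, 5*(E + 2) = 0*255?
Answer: √51 ≈ 7.1414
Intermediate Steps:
E = -2 (E = -2 + (0*255)/5 = -2 + (⅕)*0 = -2 + 0 = -2)
√(E + r(53)) = √(-2 + 53) = √51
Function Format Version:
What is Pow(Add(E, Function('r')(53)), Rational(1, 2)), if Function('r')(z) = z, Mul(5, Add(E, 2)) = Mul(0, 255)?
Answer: Pow(51, Rational(1, 2)) ≈ 7.1414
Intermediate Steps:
E = -2 (E = Add(-2, Mul(Rational(1, 5), Mul(0, 255))) = Add(-2, Mul(Rational(1, 5), 0)) = Add(-2, 0) = -2)
Pow(Add(E, Function('r')(53)), Rational(1, 2)) = Pow(Add(-2, 53), Rational(1, 2)) = Pow(51, Rational(1, 2))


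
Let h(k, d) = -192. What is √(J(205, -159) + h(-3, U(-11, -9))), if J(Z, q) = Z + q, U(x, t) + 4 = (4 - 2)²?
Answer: I*√146 ≈ 12.083*I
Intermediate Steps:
U(x, t) = 0 (U(x, t) = -4 + (4 - 2)² = -4 + 2² = -4 + 4 = 0)
√(J(205, -159) + h(-3, U(-11, -9))) = √((205 - 159) - 192) = √(46 - 192) = √(-146) = I*√146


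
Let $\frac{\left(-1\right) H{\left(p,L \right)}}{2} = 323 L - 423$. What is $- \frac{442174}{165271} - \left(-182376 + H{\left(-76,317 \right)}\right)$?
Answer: $\frac{63845728378}{165271} \approx 3.8631 \cdot 10^{5}$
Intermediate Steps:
$H{\left(p,L \right)} = 846 - 646 L$ ($H{\left(p,L \right)} = - 2 \left(323 L - 423\right) = - 2 \left(-423 + 323 L\right) = 846 - 646 L$)
$- \frac{442174}{165271} - \left(-182376 + H{\left(-76,317 \right)}\right) = - \frac{442174}{165271} + \left(182376 - \left(846 - 204782\right)\right) = \left(-442174\right) \frac{1}{165271} + \left(182376 - \left(846 - 204782\right)\right) = - \frac{442174}{165271} + \left(182376 - -203936\right) = - \frac{442174}{165271} + \left(182376 + 203936\right) = - \frac{442174}{165271} + 386312 = \frac{63845728378}{165271}$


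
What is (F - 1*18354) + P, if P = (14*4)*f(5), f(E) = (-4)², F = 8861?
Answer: -8597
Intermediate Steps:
f(E) = 16
P = 896 (P = (14*4)*16 = 56*16 = 896)
(F - 1*18354) + P = (8861 - 1*18354) + 896 = (8861 - 18354) + 896 = -9493 + 896 = -8597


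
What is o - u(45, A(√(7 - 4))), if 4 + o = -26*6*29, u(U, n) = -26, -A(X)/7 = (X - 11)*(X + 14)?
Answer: -4502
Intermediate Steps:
A(X) = -7*(-11 + X)*(14 + X) (A(X) = -7*(X - 11)*(X + 14) = -7*(-11 + X)*(14 + X))
o = -4528 (o = -4 - 26*6*29 = -4 - 156*29 = -4 - 4524 = -4528)
o - u(45, A(√(7 - 4))) = -4528 - 1*(-26) = -4528 + 26 = -4502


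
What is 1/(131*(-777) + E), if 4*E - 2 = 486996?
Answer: 2/39925 ≈ 5.0094e-5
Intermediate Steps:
E = 243499/2 (E = ½ + (¼)*486996 = ½ + 121749 = 243499/2 ≈ 1.2175e+5)
1/(131*(-777) + E) = 1/(131*(-777) + 243499/2) = 1/(-101787 + 243499/2) = 1/(39925/2) = 2/39925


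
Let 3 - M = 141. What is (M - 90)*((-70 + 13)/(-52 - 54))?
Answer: -6498/53 ≈ -122.60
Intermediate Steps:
M = -138 (M = 3 - 1*141 = 3 - 141 = -138)
(M - 90)*((-70 + 13)/(-52 - 54)) = (-138 - 90)*((-70 + 13)/(-52 - 54)) = -(-12996)/(-106) = -(-12996)*(-1)/106 = -228*57/106 = -6498/53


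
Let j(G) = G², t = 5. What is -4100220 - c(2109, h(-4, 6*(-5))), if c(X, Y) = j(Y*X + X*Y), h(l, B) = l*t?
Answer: -7120709820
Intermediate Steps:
h(l, B) = 5*l (h(l, B) = l*5 = 5*l)
c(X, Y) = 4*X²*Y² (c(X, Y) = (Y*X + X*Y)² = (X*Y + X*Y)² = (2*X*Y)² = 4*X²*Y²)
-4100220 - c(2109, h(-4, 6*(-5))) = -4100220 - 4*2109²*(5*(-4))² = -4100220 - 4*4447881*(-20)² = -4100220 - 4*4447881*400 = -4100220 - 1*7116609600 = -4100220 - 7116609600 = -7120709820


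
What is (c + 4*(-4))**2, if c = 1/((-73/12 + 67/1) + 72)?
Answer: 650658064/2544025 ≈ 255.76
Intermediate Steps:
c = 12/1595 (c = 1/((-73*1/12 + 67*1) + 72) = 1/((-73/12 + 67) + 72) = 1/(731/12 + 72) = 1/(1595/12) = 12/1595 ≈ 0.0075235)
(c + 4*(-4))**2 = (12/1595 + 4*(-4))**2 = (12/1595 - 16)**2 = (-25508/1595)**2 = 650658064/2544025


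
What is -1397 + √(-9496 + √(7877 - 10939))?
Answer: -1397 + √(-9496 + I*√3062) ≈ -1396.7 + 97.448*I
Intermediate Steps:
-1397 + √(-9496 + √(7877 - 10939)) = -1397 + √(-9496 + √(-3062)) = -1397 + √(-9496 + I*√3062)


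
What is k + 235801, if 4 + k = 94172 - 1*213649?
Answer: 116320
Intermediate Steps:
k = -119481 (k = -4 + (94172 - 1*213649) = -4 + (94172 - 213649) = -4 - 119477 = -119481)
k + 235801 = -119481 + 235801 = 116320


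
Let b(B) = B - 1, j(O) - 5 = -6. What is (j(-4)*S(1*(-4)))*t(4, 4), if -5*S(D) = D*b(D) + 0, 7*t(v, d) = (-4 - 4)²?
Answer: 256/7 ≈ 36.571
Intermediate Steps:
j(O) = -1 (j(O) = 5 - 6 = -1)
b(B) = -1 + B
t(v, d) = 64/7 (t(v, d) = (-4 - 4)²/7 = (⅐)*(-8)² = (⅐)*64 = 64/7)
S(D) = -D*(-1 + D)/5 (S(D) = -(D*(-1 + D) + 0)/5 = -D*(-1 + D)/5)
(j(-4)*S(1*(-4)))*t(4, 4) = -1*(-4)*(1 - (-4))/5*(64/7) = -(-4)*(1 - 1*(-4))/5*(64/7) = -(-4)*(1 + 4)/5*(64/7) = -(-4)*5/5*(64/7) = -1*(-4)*(64/7) = 4*(64/7) = 256/7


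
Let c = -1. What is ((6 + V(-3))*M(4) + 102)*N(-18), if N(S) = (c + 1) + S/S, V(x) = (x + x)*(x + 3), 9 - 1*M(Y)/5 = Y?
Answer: 252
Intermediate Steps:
M(Y) = 45 - 5*Y
V(x) = 2*x*(3 + x) (V(x) = (2*x)*(3 + x) = 2*x*(3 + x))
N(S) = 1 (N(S) = (-1 + 1) + S/S = 0 + 1 = 1)
((6 + V(-3))*M(4) + 102)*N(-18) = ((6 + 2*(-3)*(3 - 3))*(45 - 5*4) + 102)*1 = ((6 + 2*(-3)*0)*(45 - 20) + 102)*1 = ((6 + 0)*25 + 102)*1 = (6*25 + 102)*1 = (150 + 102)*1 = 252*1 = 252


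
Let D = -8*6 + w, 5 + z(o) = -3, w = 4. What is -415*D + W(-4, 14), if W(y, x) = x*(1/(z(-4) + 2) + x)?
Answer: 55361/3 ≈ 18454.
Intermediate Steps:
z(o) = -8 (z(o) = -5 - 3 = -8)
W(y, x) = x*(-⅙ + x) (W(y, x) = x*(1/(-8 + 2) + x) = x*(1/(-6) + x) = x*(-⅙ + x))
D = -44 (D = -8*6 + 4 = -48 + 4 = -44)
-415*D + W(-4, 14) = -415*(-44) + 14*(-⅙ + 14) = 18260 + 14*(83/6) = 18260 + 581/3 = 55361/3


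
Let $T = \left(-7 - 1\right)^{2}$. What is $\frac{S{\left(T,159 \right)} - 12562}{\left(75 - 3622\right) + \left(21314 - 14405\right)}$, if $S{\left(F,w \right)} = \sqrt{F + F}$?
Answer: $- \frac{6281}{1681} + \frac{4 \sqrt{2}}{1681} \approx -3.7331$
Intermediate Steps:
$T = 64$ ($T = \left(-8\right)^{2} = 64$)
$S{\left(F,w \right)} = \sqrt{2} \sqrt{F}$ ($S{\left(F,w \right)} = \sqrt{2 F} = \sqrt{2} \sqrt{F}$)
$\frac{S{\left(T,159 \right)} - 12562}{\left(75 - 3622\right) + \left(21314 - 14405\right)} = \frac{\sqrt{2} \sqrt{64} - 12562}{\left(75 - 3622\right) + \left(21314 - 14405\right)} = \frac{\sqrt{2} \cdot 8 - 12562}{-3547 + 6909} = \frac{8 \sqrt{2} - 12562}{3362} = \left(-12562 + 8 \sqrt{2}\right) \frac{1}{3362} = - \frac{6281}{1681} + \frac{4 \sqrt{2}}{1681}$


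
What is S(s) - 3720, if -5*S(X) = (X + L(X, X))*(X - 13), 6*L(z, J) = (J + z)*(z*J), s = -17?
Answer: -13648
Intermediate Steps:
L(z, J) = J*z*(J + z)/6 (L(z, J) = ((J + z)*(z*J))/6 = ((J + z)*(J*z))/6 = (J*z*(J + z))/6 = J*z*(J + z)/6)
S(X) = -(-13 + X)*(X + X³/3)/5 (S(X) = -(X + X*X*(X + X)/6)*(X - 13)/5 = -(X + X*X*(2*X)/6)*(-13 + X)/5 = -(X + X³/3)*(-13 + X)/5 = -(-13 + X)*(X + X³/3)/5)
S(s) - 3720 = (1/15)*(-17)*(39 - 1*(-17)³ - 3*(-17) + 13*(-17)²) - 3720 = (1/15)*(-17)*(39 - 1*(-4913) + 51 + 13*289) - 3720 = (1/15)*(-17)*(39 + 4913 + 51 + 3757) - 3720 = (1/15)*(-17)*8760 - 3720 = -9928 - 3720 = -13648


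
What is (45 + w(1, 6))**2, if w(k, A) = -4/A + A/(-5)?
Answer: 418609/225 ≈ 1860.5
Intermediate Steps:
w(k, A) = -4/A - A/5 (w(k, A) = -4/A + A*(-1/5) = -4/A - A/5)
(45 + w(1, 6))**2 = (45 + (-4/6 - 1/5*6))**2 = (45 + (-4*1/6 - 6/5))**2 = (45 + (-2/3 - 6/5))**2 = (45 - 28/15)**2 = (647/15)**2 = 418609/225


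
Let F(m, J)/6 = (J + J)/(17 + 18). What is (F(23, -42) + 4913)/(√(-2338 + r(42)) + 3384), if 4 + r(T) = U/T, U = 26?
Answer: 1740570552/1202648725 - 24493*I*√1032549/1202648725 ≈ 1.4473 - 0.020695*I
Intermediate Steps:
r(T) = -4 + 26/T
F(m, J) = 12*J/35 (F(m, J) = 6*((J + J)/(17 + 18)) = 6*((2*J)/35) = 6*((2*J)*(1/35)) = 6*(2*J/35) = 12*J/35)
(F(23, -42) + 4913)/(√(-2338 + r(42)) + 3384) = ((12/35)*(-42) + 4913)/(√(-2338 + (-4 + 26/42)) + 3384) = (-72/5 + 4913)/(√(-2338 + (-4 + 26*(1/42))) + 3384) = 24493/(5*(√(-2338 + (-4 + 13/21)) + 3384)) = 24493/(5*(√(-2338 - 71/21) + 3384)) = 24493/(5*(√(-49169/21) + 3384)) = 24493/(5*(I*√1032549/21 + 3384)) = 24493/(5*(3384 + I*√1032549/21))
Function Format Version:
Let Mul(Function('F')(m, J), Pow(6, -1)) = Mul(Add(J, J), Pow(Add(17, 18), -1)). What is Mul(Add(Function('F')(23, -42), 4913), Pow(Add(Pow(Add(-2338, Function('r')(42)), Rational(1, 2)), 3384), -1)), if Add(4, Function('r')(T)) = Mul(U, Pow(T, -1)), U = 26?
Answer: Add(Rational(1740570552, 1202648725), Mul(Rational(-24493, 1202648725), I, Pow(1032549, Rational(1, 2)))) ≈ Add(1.4473, Mul(-0.020695, I))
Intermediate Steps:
Function('r')(T) = Add(-4, Mul(26, Pow(T, -1)))
Function('F')(m, J) = Mul(Rational(12, 35), J) (Function('F')(m, J) = Mul(6, Mul(Add(J, J), Pow(Add(17, 18), -1))) = Mul(6, Mul(Mul(2, J), Pow(35, -1))) = Mul(6, Mul(Mul(2, J), Rational(1, 35))) = Mul(6, Mul(Rational(2, 35), J)) = Mul(Rational(12, 35), J))
Mul(Add(Function('F')(23, -42), 4913), Pow(Add(Pow(Add(-2338, Function('r')(42)), Rational(1, 2)), 3384), -1)) = Mul(Add(Mul(Rational(12, 35), -42), 4913), Pow(Add(Pow(Add(-2338, Add(-4, Mul(26, Pow(42, -1)))), Rational(1, 2)), 3384), -1)) = Mul(Add(Rational(-72, 5), 4913), Pow(Add(Pow(Add(-2338, Add(-4, Mul(26, Rational(1, 42)))), Rational(1, 2)), 3384), -1)) = Mul(Rational(24493, 5), Pow(Add(Pow(Add(-2338, Add(-4, Rational(13, 21))), Rational(1, 2)), 3384), -1)) = Mul(Rational(24493, 5), Pow(Add(Pow(Add(-2338, Rational(-71, 21)), Rational(1, 2)), 3384), -1)) = Mul(Rational(24493, 5), Pow(Add(Pow(Rational(-49169, 21), Rational(1, 2)), 3384), -1)) = Mul(Rational(24493, 5), Pow(Add(Mul(Rational(1, 21), I, Pow(1032549, Rational(1, 2))), 3384), -1)) = Mul(Rational(24493, 5), Pow(Add(3384, Mul(Rational(1, 21), I, Pow(1032549, Rational(1, 2)))), -1))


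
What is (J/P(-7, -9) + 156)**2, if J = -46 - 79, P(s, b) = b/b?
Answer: 961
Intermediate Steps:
P(s, b) = 1
J = -125
(J/P(-7, -9) + 156)**2 = (-125/1 + 156)**2 = (-125*1 + 156)**2 = (-125 + 156)**2 = 31**2 = 961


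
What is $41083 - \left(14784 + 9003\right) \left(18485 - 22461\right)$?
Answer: $94618195$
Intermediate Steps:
$41083 - \left(14784 + 9003\right) \left(18485 - 22461\right) = 41083 - 23787 \left(-3976\right) = 41083 - -94577112 = 41083 + 94577112 = 94618195$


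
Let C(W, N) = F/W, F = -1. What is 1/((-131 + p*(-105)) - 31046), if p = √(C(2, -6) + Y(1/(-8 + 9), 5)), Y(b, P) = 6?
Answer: -62354/1943889383 + 105*√22/1943889383 ≈ -3.1824e-5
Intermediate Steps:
C(W, N) = -1/W
p = √22/2 (p = √(-1/2 + 6) = √(-1*½ + 6) = √(-½ + 6) = √(11/2) = √22/2 ≈ 2.3452)
1/((-131 + p*(-105)) - 31046) = 1/((-131 + (√22/2)*(-105)) - 31046) = 1/((-131 - 105*√22/2) - 31046) = 1/(-31177 - 105*√22/2)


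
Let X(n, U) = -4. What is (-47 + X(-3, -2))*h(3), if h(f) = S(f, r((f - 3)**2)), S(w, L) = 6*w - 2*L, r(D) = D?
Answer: -918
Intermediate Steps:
S(w, L) = -2*L + 6*w
h(f) = -2*(-3 + f)**2 + 6*f (h(f) = -2*(f - 3)**2 + 6*f = -2*(-3 + f)**2 + 6*f)
(-47 + X(-3, -2))*h(3) = (-47 - 4)*(-2*(-3 + 3)**2 + 6*3) = -51*(-2*0**2 + 18) = -51*(-2*0 + 18) = -51*(0 + 18) = -51*18 = -918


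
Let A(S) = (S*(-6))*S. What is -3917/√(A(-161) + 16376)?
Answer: 3917*I*√46/2530 ≈ 10.501*I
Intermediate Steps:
A(S) = -6*S² (A(S) = (-6*S)*S = -6*S²)
-3917/√(A(-161) + 16376) = -3917/√(-6*(-161)² + 16376) = -3917/√(-6*25921 + 16376) = -3917/√(-155526 + 16376) = -3917*(-I*√46/2530) = -(-3917)*I*√46/2530 = 3917*I*√46/2530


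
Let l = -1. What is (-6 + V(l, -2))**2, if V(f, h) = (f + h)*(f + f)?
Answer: 0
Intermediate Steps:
V(f, h) = 2*f*(f + h) (V(f, h) = (f + h)*(2*f) = 2*f*(f + h))
(-6 + V(l, -2))**2 = (-6 + 2*(-1)*(-1 - 2))**2 = (-6 + 2*(-1)*(-3))**2 = (-6 + 6)**2 = 0**2 = 0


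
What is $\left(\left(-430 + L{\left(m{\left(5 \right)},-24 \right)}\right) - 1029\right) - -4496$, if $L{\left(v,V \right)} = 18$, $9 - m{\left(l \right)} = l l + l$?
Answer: $3055$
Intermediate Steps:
$m{\left(l \right)} = 9 - l - l^{2}$ ($m{\left(l \right)} = 9 - \left(l l + l\right) = 9 - \left(l^{2} + l\right) = 9 - \left(l + l^{2}\right) = 9 - l - l^{2}$)
$\left(\left(-430 + L{\left(m{\left(5 \right)},-24 \right)}\right) - 1029\right) - -4496 = \left(\left(-430 + 18\right) - 1029\right) - -4496 = \left(-412 - 1029\right) + 4496 = -1441 + 4496 = 3055$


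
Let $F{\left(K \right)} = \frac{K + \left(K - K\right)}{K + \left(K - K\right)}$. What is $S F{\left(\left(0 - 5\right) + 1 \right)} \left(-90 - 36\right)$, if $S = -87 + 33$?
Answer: $6804$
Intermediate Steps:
$S = -54$
$F{\left(K \right)} = 1$ ($F{\left(K \right)} = \frac{K + 0}{K + 0} = \frac{K}{K} = 1$)
$S F{\left(\left(0 - 5\right) + 1 \right)} \left(-90 - 36\right) = \left(-54\right) 1 \left(-90 - 36\right) = \left(-54\right) \left(-126\right) = 6804$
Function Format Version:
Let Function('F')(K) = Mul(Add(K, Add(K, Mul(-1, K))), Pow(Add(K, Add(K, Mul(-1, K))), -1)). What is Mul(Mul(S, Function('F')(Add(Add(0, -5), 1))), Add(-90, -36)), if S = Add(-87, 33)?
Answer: 6804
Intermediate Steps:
S = -54
Function('F')(K) = 1 (Function('F')(K) = Mul(Add(K, 0), Pow(Add(K, 0), -1)) = Mul(K, Pow(K, -1)) = 1)
Mul(Mul(S, Function('F')(Add(Add(0, -5), 1))), Add(-90, -36)) = Mul(Mul(-54, 1), Add(-90, -36)) = Mul(-54, -126) = 6804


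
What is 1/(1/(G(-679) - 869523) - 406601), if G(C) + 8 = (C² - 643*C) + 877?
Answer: -28984/11784923383 ≈ -2.4594e-6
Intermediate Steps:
G(C) = 869 + C² - 643*C (G(C) = -8 + ((C² - 643*C) + 877) = -8 + (877 + C² - 643*C) = 869 + C² - 643*C)
1/(1/(G(-679) - 869523) - 406601) = 1/(1/((869 + (-679)² - 643*(-679)) - 869523) - 406601) = 1/(1/((869 + 461041 + 436597) - 869523) - 406601) = 1/(1/(898507 - 869523) - 406601) = 1/(1/28984 - 406601) = 1/(-11784923383/28984) = -28984/11784923383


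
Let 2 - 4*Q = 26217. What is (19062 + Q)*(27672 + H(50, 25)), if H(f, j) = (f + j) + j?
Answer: 347379119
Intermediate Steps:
Q = -26215/4 (Q = ½ - ¼*26217 = ½ - 26217/4 = -26215/4 ≈ -6553.8)
H(f, j) = f + 2*j
(19062 + Q)*(27672 + H(50, 25)) = (19062 - 26215/4)*(27672 + (50 + 2*25)) = 50033*(27672 + (50 + 50))/4 = 50033*(27672 + 100)/4 = (50033/4)*27772 = 347379119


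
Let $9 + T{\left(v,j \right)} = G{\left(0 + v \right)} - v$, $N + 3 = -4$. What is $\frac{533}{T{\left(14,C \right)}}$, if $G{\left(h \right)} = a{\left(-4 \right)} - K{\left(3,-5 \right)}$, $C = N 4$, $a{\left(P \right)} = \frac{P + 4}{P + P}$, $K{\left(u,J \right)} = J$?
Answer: $- \frac{533}{18} \approx -29.611$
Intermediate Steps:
$N = -7$ ($N = -3 - 4 = -7$)
$a{\left(P \right)} = \frac{4 + P}{2 P}$
$C = -28$ ($C = \left(-7\right) 4 = -28$)
$G{\left(h \right)} = 5$ ($G{\left(h \right)} = \frac{4 - 4}{2 \left(-4\right)} - -5 = \frac{1}{2} \left(- \frac{1}{4}\right) 0 + 5 = 0 + 5 = 5$)
$T{\left(v,j \right)} = -4 - v$ ($T{\left(v,j \right)} = -9 - \left(-5 + v\right) = -4 - v$)
$\frac{533}{T{\left(14,C \right)}} = \frac{533}{-4 - 14} = \frac{533}{-18} = 533 \left(- \frac{1}{18}\right) = - \frac{533}{18}$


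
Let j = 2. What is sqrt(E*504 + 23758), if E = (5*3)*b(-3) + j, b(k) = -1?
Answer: sqrt(17206) ≈ 131.17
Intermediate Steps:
E = -13 (E = (5*3)*(-1) + 2 = 15*(-1) + 2 = -15 + 2 = -13)
sqrt(E*504 + 23758) = sqrt(-13*504 + 23758) = sqrt(-6552 + 23758) = sqrt(17206)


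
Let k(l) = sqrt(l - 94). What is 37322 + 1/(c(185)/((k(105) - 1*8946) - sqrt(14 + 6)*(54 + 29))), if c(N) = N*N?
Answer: 1277336504/34225 - 166*sqrt(5)/34225 + sqrt(11)/34225 ≈ 37322.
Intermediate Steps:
k(l) = sqrt(-94 + l)
c(N) = N**2
37322 + 1/(c(185)/((k(105) - 1*8946) - sqrt(14 + 6)*(54 + 29))) = 37322 + 1/(185**2/((sqrt(-94 + 105) - 1*8946) - sqrt(14 + 6)*(54 + 29))) = 37322 + 1/(34225/((sqrt(11) - 8946) - sqrt(20)*83)) = 37322 + 1/(34225/((-8946 + sqrt(11)) - 2*sqrt(5)*83)) = 37322 + 1/(34225/((-8946 + sqrt(11)) - 166*sqrt(5))) = 37322 + 1/(34225/(-8946 + sqrt(11) - 166*sqrt(5))) = 37322 + (-8946/34225 - 166*sqrt(5)/34225 + sqrt(11)/34225) = 1277336504/34225 - 166*sqrt(5)/34225 + sqrt(11)/34225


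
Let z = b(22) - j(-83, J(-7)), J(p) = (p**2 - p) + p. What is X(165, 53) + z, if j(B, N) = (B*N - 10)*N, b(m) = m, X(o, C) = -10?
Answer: 199785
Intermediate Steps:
J(p) = p**2
j(B, N) = N*(-10 + B*N) (j(B, N) = (-10 + B*N)*N = N*(-10 + B*N))
z = 199795 (z = 22 - (-7)**2*(-10 - 83*(-7)**2) = 22 - 49*(-10 - 83*49) = 22 - 49*(-10 - 4067) = 22 - 49*(-4077) = 22 - 1*(-199773) = 22 + 199773 = 199795)
X(165, 53) + z = -10 + 199795 = 199785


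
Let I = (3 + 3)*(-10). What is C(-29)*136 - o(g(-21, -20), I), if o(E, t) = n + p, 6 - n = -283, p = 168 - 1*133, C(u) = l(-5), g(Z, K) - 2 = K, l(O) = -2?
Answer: -596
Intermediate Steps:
g(Z, K) = 2 + K
C(u) = -2
p = 35 (p = 168 - 133 = 35)
I = -60 (I = 6*(-10) = -60)
n = 289 (n = 6 - 1*(-283) = 6 + 283 = 289)
o(E, t) = 324 (o(E, t) = 289 + 35 = 324)
C(-29)*136 - o(g(-21, -20), I) = -2*136 - 1*324 = -272 - 324 = -596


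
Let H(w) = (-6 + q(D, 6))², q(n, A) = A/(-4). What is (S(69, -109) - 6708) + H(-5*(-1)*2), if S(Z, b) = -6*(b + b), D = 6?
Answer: -21375/4 ≈ -5343.8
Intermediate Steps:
q(n, A) = -A/4 (q(n, A) = A*(-¼) = -A/4)
S(Z, b) = -12*b
H(w) = 225/4 (H(w) = (-6 - ¼*6)² = (-6 - 3/2)² = (-15/2)² = 225/4)
(S(69, -109) - 6708) + H(-5*(-1)*2) = (-12*(-109) - 6708) + 225/4 = (1308 - 6708) + 225/4 = -5400 + 225/4 = -21375/4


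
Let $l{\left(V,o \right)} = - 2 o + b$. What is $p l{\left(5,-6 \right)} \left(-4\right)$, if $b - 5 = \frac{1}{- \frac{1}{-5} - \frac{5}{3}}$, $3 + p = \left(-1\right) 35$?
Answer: $\frac{27284}{11} \approx 2480.4$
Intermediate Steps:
$p = -38$ ($p = -3 - 35 = -38$)
$b = \frac{95}{22}$ ($b = 5 + \frac{1}{- \frac{1}{-5} - \frac{5}{3}} = 5 + \frac{1}{\left(-1\right) \left(- \frac{1}{5}\right) - \frac{5}{3}} = 5 + \frac{1}{\frac{1}{5} - \frac{5}{3}} = 5 + \frac{1}{- \frac{22}{15}} = 5 - \frac{15}{22} = \frac{95}{22} \approx 4.3182$)
$l{\left(V,o \right)} = \frac{95}{22} - 2 o$ ($l{\left(V,o \right)} = - 2 o + \frac{95}{22} = \frac{95}{22} - 2 o$)
$p l{\left(5,-6 \right)} \left(-4\right) = - 38 \left(\frac{95}{22} - -12\right) \left(-4\right) = - 38 \left(\frac{95}{22} + 12\right) \left(-4\right) = \left(-38\right) \frac{359}{22} \left(-4\right) = \left(- \frac{6821}{11}\right) \left(-4\right) = \frac{27284}{11}$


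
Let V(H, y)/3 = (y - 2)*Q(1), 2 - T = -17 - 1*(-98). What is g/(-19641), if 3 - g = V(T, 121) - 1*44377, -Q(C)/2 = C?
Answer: -45094/19641 ≈ -2.2959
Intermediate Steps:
Q(C) = -2*C
T = -79 (T = 2 - (-17 - 1*(-98)) = 2 - (-17 + 98) = 2 - 1*81 = 2 - 81 = -79)
V(H, y) = 12 - 6*y (V(H, y) = 3*((y - 2)*(-2*1)) = 3*((-2 + y)*(-2)) = 3*(4 - 2*y) = 12 - 6*y)
g = 45094 (g = 3 - ((12 - 6*121) - 1*44377) = 3 - ((12 - 726) - 44377) = 3 - (-714 - 44377) = 3 - 1*(-45091) = 3 + 45091 = 45094)
g/(-19641) = 45094/(-19641) = 45094*(-1/19641) = -45094/19641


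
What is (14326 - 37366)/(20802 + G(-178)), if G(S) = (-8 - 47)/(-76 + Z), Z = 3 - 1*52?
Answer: -576000/520061 ≈ -1.1076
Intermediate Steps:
Z = -49 (Z = 3 - 52 = -49)
G(S) = 11/25 (G(S) = (-8 - 47)/(-76 - 49) = -55/(-125) = -55*(-1/125) = 11/25)
(14326 - 37366)/(20802 + G(-178)) = (14326 - 37366)/(20802 + 11/25) = -23040/520061/25 = -23040*25/520061 = -576000/520061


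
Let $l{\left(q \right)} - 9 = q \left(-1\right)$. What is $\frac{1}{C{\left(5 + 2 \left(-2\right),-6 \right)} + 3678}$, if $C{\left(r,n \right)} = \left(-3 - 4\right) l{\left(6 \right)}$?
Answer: $\frac{1}{3657} \approx 0.00027345$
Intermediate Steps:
$l{\left(q \right)} = 9 - q$ ($l{\left(q \right)} = 9 + q \left(-1\right) = 9 - q$)
$C{\left(r,n \right)} = -21$ ($C{\left(r,n \right)} = \left(-3 - 4\right) \left(9 - 6\right) = - 7 \left(9 - 6\right) = \left(-7\right) 3 = -21$)
$\frac{1}{C{\left(5 + 2 \left(-2\right),-6 \right)} + 3678} = \frac{1}{-21 + 3678} = \frac{1}{3657}$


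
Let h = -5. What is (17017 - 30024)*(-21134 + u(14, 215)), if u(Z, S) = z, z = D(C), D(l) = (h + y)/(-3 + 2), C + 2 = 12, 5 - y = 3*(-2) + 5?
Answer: 274902945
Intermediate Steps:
y = 6 (y = 5 - (3*(-2) + 5) = 5 - (-6 + 5) = 5 - 1*(-1) = 5 + 1 = 6)
C = 10 (C = -2 + 12 = 10)
D(l) = -1 (D(l) = (-5 + 6)/(-3 + 2) = 1/(-1) = 1*(-1) = -1)
z = -1
u(Z, S) = -1
(17017 - 30024)*(-21134 + u(14, 215)) = (17017 - 30024)*(-21134 - 1) = -13007*(-21135) = 274902945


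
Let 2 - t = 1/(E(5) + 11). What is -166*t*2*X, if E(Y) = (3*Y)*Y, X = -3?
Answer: 85158/43 ≈ 1980.4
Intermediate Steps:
E(Y) = 3*Y**2
t = 171/86 (t = 2 - 1/(3*5**2 + 11) = 2 - 1/(3*25 + 11) = 2 - 1/(75 + 11) = 2 - 1/86 = 171/86 ≈ 1.9884)
-166*t*2*X = -14193*2*(-3)/43 = -14193*(-6)/43 = -166*(-513/43) = 85158/43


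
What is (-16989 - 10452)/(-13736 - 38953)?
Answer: 9147/17563 ≈ 0.52081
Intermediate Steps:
(-16989 - 10452)/(-13736 - 38953) = -27441/(-52689) = -27441*(-1/52689) = 9147/17563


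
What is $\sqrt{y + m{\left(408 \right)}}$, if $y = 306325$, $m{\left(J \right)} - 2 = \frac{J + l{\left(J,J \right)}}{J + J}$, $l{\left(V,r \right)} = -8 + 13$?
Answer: $\frac{\sqrt{12748125495}}{204} \approx 553.47$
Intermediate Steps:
$l{\left(V,r \right)} = 5$
$m{\left(J \right)} = 2 + \frac{5 + J}{2 J}$ ($m{\left(J \right)} = 2 + \frac{J + 5}{J + J} = 2 + \frac{5 + J}{2 J}$)
$\sqrt{y + m{\left(408 \right)}} = \sqrt{306325 + \frac{5 \left(1 + 408\right)}{2 \cdot 408}} = \sqrt{306325 + \frac{5}{2} \cdot \frac{1}{408} \cdot 409} = \sqrt{306325 + \frac{2045}{816}} = \sqrt{\frac{249963245}{816}} = \frac{\sqrt{12748125495}}{204}$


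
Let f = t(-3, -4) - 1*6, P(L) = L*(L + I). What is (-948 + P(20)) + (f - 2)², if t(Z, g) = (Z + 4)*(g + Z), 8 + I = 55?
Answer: 617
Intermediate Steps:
I = 47 (I = -8 + 55 = 47)
t(Z, g) = (4 + Z)*(Z + g)
P(L) = L*(47 + L) (P(L) = L*(L + 47) = L*(47 + L))
f = -13 (f = ((-3)² + 4*(-3) + 4*(-4) - 3*(-4)) - 1*6 = (9 - 12 - 16 + 12) - 6 = -7 - 6 = -13)
(-948 + P(20)) + (f - 2)² = (-948 + 20*(47 + 20)) + (-13 - 2)² = (-948 + 20*67) + (-15)² = (-948 + 1340) + 225 = 392 + 225 = 617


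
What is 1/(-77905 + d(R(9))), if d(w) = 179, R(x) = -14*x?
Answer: -1/77726 ≈ -1.2866e-5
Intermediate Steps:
1/(-77905 + d(R(9))) = 1/(-77905 + 179) = 1/(-77726) = -1/77726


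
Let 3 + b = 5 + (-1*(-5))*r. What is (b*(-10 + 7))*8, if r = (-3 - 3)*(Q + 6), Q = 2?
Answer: 5712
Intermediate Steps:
r = -48 (r = (-3 - 3)*(2 + 6) = -6*8 = -48)
b = -238 (b = -3 + (5 - 1*(-5)*(-48)) = -3 + (5 + 5*(-48)) = -3 + (5 - 240) = -3 - 235 = -238)
(b*(-10 + 7))*8 = -238*(-10 + 7)*8 = -238*(-3)*8 = 714*8 = 5712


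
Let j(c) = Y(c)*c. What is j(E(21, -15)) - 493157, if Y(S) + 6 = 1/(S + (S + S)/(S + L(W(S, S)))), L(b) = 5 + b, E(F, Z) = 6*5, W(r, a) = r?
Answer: -33053514/67 ≈ -4.9334e+5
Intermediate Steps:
E(F, Z) = 30
Y(S) = -6 + 1/(S + 2*S/(5 + 2*S)) (Y(S) = -6 + 1/(S + (S + S)/(S + (5 + S))) = -6 + 1/(S + (2*S)/(5 + 2*S)) = -6 + 1/(S + 2*S/(5 + 2*S)))
j(c) = (5 - 40*c - 12*c²)/(7 + 2*c) (j(c) = ((5 - 40*c - 12*c²)/(c*(7 + 2*c)))*c = (5 - 40*c - 12*c²)/(7 + 2*c))
j(E(21, -15)) - 493157 = (5 - 40*30 - 12*30²)/(7 + 2*30) - 493157 = (5 - 1200 - 12*900)/(7 + 60) - 493157 = (5 - 1200 - 10800)/67 - 493157 = (1/67)*(-11995) - 493157 = -11995/67 - 493157 = -33053514/67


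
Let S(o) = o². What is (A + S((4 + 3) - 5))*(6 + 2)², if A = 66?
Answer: 4480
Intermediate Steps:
(A + S((4 + 3) - 5))*(6 + 2)² = (66 + ((4 + 3) - 5)²)*(6 + 2)² = (66 + (7 - 5)²)*8² = (66 + 2²)*64 = (66 + 4)*64 = 70*64 = 4480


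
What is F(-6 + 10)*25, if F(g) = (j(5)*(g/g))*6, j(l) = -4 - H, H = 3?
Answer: -1050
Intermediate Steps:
j(l) = -7 (j(l) = -4 - 1*3 = -4 - 3 = -7)
F(g) = -42 (F(g) = -7*g/g*6 = -7*1*6 = -7*6 = -42)
F(-6 + 10)*25 = -42*25 = -1050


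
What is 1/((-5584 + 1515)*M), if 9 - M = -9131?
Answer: -1/37190660 ≈ -2.6888e-8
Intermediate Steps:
M = 9140 (M = 9 - 1*(-9131) = 9 + 9131 = 9140)
1/((-5584 + 1515)*M) = 1/((-5584 + 1515)*9140) = (1/9140)/(-4069) = -1/4069*1/9140 = -1/37190660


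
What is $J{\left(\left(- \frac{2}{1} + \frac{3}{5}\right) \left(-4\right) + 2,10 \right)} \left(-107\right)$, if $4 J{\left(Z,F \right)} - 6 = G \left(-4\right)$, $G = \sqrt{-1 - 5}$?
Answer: $- \frac{321}{2} + 107 i \sqrt{6} \approx -160.5 + 262.1 i$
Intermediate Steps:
$G = i \sqrt{6}$ ($G = \sqrt{-6} = i \sqrt{6} \approx 2.4495 i$)
$J{\left(Z,F \right)} = \frac{3}{2} - i \sqrt{6}$ ($J{\left(Z,F \right)} = \frac{3}{2} + \frac{i \sqrt{6} \left(-4\right)}{4} = \frac{3}{2} + \frac{\left(-4\right) i \sqrt{6}}{4} = \frac{3}{2} - i \sqrt{6}$)
$J{\left(\left(- \frac{2}{1} + \frac{3}{5}\right) \left(-4\right) + 2,10 \right)} \left(-107\right) = \left(\frac{3}{2} - i \sqrt{6}\right) \left(-107\right) = - \frac{321}{2} + 107 i \sqrt{6}$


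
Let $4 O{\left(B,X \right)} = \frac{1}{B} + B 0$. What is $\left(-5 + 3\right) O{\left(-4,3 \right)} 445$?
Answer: $\frac{445}{8} \approx 55.625$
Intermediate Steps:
$O{\left(B,X \right)} = \frac{1}{4 B}$ ($O{\left(B,X \right)} = \frac{\frac{1}{B} + B 0}{4} = \frac{\frac{1}{B} + 0}{4} = \frac{1}{4 B}$)
$\left(-5 + 3\right) O{\left(-4,3 \right)} 445 = \left(-5 + 3\right) \frac{1}{4 \left(-4\right)} 445 = - 2 \cdot \frac{1}{4} \left(- \frac{1}{4}\right) 445 = \left(-2\right) \left(- \frac{1}{16}\right) 445 = \frac{1}{8} \cdot 445 = \frac{445}{8}$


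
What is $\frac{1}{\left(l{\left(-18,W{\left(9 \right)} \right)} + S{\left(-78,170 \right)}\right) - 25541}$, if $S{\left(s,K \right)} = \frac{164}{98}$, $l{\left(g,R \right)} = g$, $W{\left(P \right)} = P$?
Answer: $- \frac{49}{1252309} \approx -3.9128 \cdot 10^{-5}$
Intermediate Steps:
$S{\left(s,K \right)} = \frac{82}{49}$ ($S{\left(s,K \right)} = 164 \cdot \frac{1}{98} = \frac{82}{49}$)
$\frac{1}{\left(l{\left(-18,W{\left(9 \right)} \right)} + S{\left(-78,170 \right)}\right) - 25541} = \frac{1}{\left(-18 + \frac{82}{49}\right) - 25541} = \frac{1}{- \frac{800}{49} - 25541} = \frac{1}{- \frac{1252309}{49}} = - \frac{49}{1252309}$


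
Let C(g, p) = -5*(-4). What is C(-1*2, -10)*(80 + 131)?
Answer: 4220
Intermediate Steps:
C(g, p) = 20
C(-1*2, -10)*(80 + 131) = 20*(80 + 131) = 20*211 = 4220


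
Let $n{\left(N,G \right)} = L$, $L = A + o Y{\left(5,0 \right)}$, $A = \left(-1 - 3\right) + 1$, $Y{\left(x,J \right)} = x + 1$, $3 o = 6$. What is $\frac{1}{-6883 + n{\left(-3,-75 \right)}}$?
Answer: $- \frac{1}{6874} \approx -0.00014548$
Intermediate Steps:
$o = 2$ ($o = \frac{1}{3} \cdot 6 = 2$)
$Y{\left(x,J \right)} = 1 + x$
$A = -3$ ($A = -4 + 1 = -3$)
$L = 9$ ($L = -3 + 2 \left(1 + 5\right) = -3 + 2 \cdot 6 = -3 + 12 = 9$)
$n{\left(N,G \right)} = 9$
$\frac{1}{-6883 + n{\left(-3,-75 \right)}} = \frac{1}{-6883 + 9} = \frac{1}{-6874} = - \frac{1}{6874}$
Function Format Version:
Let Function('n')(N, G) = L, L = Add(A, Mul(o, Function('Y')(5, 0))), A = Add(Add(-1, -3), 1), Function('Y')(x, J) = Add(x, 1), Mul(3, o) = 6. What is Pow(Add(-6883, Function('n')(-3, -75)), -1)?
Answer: Rational(-1, 6874) ≈ -0.00014548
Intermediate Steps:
o = 2 (o = Mul(Rational(1, 3), 6) = 2)
Function('Y')(x, J) = Add(1, x)
A = -3 (A = Add(-4, 1) = -3)
L = 9 (L = Add(-3, Mul(2, Add(1, 5))) = Add(-3, Mul(2, 6)) = Add(-3, 12) = 9)
Function('n')(N, G) = 9
Pow(Add(-6883, Function('n')(-3, -75)), -1) = Pow(Add(-6883, 9), -1) = Pow(-6874, -1) = Rational(-1, 6874)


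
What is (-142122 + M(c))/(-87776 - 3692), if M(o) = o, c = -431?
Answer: 142553/91468 ≈ 1.5585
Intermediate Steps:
(-142122 + M(c))/(-87776 - 3692) = (-142122 - 431)/(-87776 - 3692) = -142553/(-91468) = -142553*(-1/91468) = 142553/91468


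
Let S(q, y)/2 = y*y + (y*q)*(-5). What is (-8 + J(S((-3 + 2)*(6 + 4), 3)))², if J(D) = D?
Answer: 96100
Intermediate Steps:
S(q, y) = 2*y² - 10*q*y (S(q, y) = 2*(y*y + (y*q)*(-5)) = 2*(y² + (q*y)*(-5)) = 2*(y² - 5*q*y) = 2*y² - 10*q*y)
(-8 + J(S((-3 + 2)*(6 + 4), 3)))² = (-8 + 2*3*(3 - 5*(-3 + 2)*(6 + 4)))² = (-8 + 2*3*(3 - (-5)*10))² = (-8 + 2*3*(3 - 5*(-10)))² = (-8 + 2*3*(3 + 50))² = (-8 + 2*3*53)² = (-8 + 318)² = 310² = 96100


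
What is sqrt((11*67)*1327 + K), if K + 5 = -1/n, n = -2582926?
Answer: sqrt(6524693544565782070)/2582926 ≈ 988.94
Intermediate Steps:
K = -12914629/2582926 (K = -5 - 1/(-2582926) = -5 - 1*(-1/2582926) = -5 + 1/2582926 = -12914629/2582926 ≈ -5.0000)
sqrt((11*67)*1327 + K) = sqrt((11*67)*1327 - 12914629/2582926) = sqrt(737*1327 - 12914629/2582926) = sqrt(977999 - 12914629/2582926) = sqrt(2526086130445/2582926) = sqrt(6524693544565782070)/2582926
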